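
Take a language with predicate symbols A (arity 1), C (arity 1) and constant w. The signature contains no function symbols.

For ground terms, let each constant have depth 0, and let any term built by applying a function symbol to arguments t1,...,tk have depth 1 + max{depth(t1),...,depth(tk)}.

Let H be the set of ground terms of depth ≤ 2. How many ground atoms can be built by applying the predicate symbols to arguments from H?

2

First count ground terms of depth ≤ 2.
With no function symbols every ground term is a constant, so there is exactly 1 ground term at every depth bound.
N_0 = 1
N_1 = 1
N_2 = 1
Explicitly: w.
So |H| = 1.
For each predicate symbol, the number of ground atoms is |H| raised to its arity; summing:
  A: 1;  C: 1
Total ground atoms: 1 + 1 = 2.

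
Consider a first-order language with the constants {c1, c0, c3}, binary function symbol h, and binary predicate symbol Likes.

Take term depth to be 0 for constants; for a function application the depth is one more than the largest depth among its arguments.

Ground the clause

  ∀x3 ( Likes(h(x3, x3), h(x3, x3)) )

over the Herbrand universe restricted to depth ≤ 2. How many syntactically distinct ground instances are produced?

147

Ground terms of depth ≤ 2:
  Count level by level. With function symbols h/2, the terms of depth ≤ k are the 3 constants together with each function applied to depth-≤(k−1) tuples, so N_k = 3 + N_{k-1}^2.
  N_0 = 3
  N_1 = 3 + 3^2 = 12
  N_2 = 3 + 12^2 = 147
So there are 147 ground terms available for substitution.
There is 1 variable to instantiate (x3),  occurring in at least one literal, so different choices give different ground instances.
Number of ground instances = 147.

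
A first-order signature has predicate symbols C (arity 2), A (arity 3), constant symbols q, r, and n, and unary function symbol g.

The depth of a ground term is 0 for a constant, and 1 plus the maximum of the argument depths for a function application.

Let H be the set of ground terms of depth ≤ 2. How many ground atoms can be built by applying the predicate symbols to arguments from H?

810

First count ground terms of depth ≤ 2.
Count level by level. With function symbols g/1, the terms of depth ≤ k are the 3 constants together with each function applied to depth-≤(k−1) tuples, so N_k = 3 + N_{k-1}.
N_0 = 3
N_1 = 3 + 3 = 6
N_2 = 3 + 6 = 9
Explicitly: q, r, n, g(q), g(r), g(n), g(g(q)), g(g(r)), g(g(n)).
So |H| = 9.
Ground atoms are formed by filling each argument slot of a predicate with a term from H, so an r-ary predicate gives |H|^r atoms:
  C: 9^2 = 81;  A: 9^3 = 729
Total ground atoms: 81 + 729 = 810.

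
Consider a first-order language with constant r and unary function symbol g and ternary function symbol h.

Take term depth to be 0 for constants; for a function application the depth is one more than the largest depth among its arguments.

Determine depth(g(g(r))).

2

depth(g(r)) = 1 + depth(r) = 1 + 0 = 1
depth(g(g(r))) = 1 + depth(g(r)) = 1 + 1 = 2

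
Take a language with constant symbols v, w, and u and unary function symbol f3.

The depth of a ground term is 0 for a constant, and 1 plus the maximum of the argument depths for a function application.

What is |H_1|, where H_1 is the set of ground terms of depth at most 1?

6

Let N_k count ground terms of depth at most k. Each non-constant term of depth ≤ k is some function symbol applied to depth-≤(k−1) arguments, giving N_k = 3 + N_{k-1}.
N_0 = 3
N_1 = 3 + 3 = 6
Explicitly: v, w, u, f3(v), f3(w), f3(u).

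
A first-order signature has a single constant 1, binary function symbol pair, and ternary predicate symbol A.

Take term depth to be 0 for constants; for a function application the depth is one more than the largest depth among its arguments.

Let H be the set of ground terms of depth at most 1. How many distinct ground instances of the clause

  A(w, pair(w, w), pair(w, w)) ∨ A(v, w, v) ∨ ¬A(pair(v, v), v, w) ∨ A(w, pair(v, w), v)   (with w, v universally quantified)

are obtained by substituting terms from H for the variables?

4

Ground terms of depth ≤ 1:
  Let N_k count ground terms of depth at most k. Each non-constant term of depth ≤ k is some function symbol applied to depth-≤(k−1) arguments, giving N_k = 1 + N_{k-1}^2.
  N_0 = 1
  N_1 = 1 + 1^2 = 2
  Explicitly: 1, pair(1, 1).
So there are 2 ground terms available for substitution.
There are 2 variables to instantiate (w, v), each occurring in at least one literal, so different choices give different ground instances.
Number of ground instances = 2^2 = 4.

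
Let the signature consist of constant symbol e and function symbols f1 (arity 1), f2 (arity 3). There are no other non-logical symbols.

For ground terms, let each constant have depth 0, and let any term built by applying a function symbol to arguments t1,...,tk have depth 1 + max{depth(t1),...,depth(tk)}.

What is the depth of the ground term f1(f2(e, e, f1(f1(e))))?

4

depth(f1(e)) = 1 + depth(e) = 1 + 0 = 1
depth(f1(f1(e))) = 1 + depth(f1(e)) = 1 + 1 = 2
depth(f2(e, e, f1(f1(e)))) = 1 + max(0, 0, 2) = 3
depth(f1(f2(e, e, f1(f1(e))))) = 1 + depth(f2(e, e, f1(f1(e)))) = 1 + 3 = 4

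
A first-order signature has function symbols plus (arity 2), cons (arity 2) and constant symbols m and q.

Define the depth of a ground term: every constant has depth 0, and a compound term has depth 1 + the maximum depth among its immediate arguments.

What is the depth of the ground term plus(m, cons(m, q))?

depth(cons(m, q)) = 1 + max(0, 0) = 1
depth(plus(m, cons(m, q))) = 1 + max(0, 1) = 2

2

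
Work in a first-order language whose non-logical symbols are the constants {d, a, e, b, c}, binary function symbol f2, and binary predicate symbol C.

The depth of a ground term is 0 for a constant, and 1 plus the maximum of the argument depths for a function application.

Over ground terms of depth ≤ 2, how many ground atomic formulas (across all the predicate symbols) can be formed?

First count ground terms of depth ≤ 2.
Let N_k = |{terms of depth ≤ k}|. Then N_0 = 5 and N_k = 5 + N_{k-1}^2 for k ≥ 1 (one summand per function symbol, arity giving the exponent).
N_0 = 5
N_1 = 5 + 5^2 = 30
N_2 = 5 + 30^2 = 905
So |H| = 905.
A ground atom is a predicate applied to a tuple of terms from H, so the count is the sum over predicates of |H|^arity:
  C: 905^2 = 819025
Total ground atoms: 819025.

819025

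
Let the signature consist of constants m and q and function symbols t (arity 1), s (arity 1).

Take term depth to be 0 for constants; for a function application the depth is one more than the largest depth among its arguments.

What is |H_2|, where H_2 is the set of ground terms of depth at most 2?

Write N_k for the number of ground terms of depth ≤ k. A term of depth ≤ k is either a constant or a function symbol applied to arguments of depth ≤ k−1, so N_k = 2 + N_{k-1} + N_{k-1}.
N_0 = 2
N_1 = 2 + 2 + 2 = 6
N_2 = 2 + 6 + 6 = 14

14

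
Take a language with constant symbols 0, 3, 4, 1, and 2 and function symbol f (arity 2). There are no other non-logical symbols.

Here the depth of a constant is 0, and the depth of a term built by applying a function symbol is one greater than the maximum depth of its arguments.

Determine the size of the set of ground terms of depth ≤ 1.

30

Let N_k count ground terms of depth at most k. Each non-constant term of depth ≤ k is some function symbol applied to depth-≤(k−1) arguments, giving N_k = 5 + N_{k-1}^2.
N_0 = 5
N_1 = 5 + 5^2 = 30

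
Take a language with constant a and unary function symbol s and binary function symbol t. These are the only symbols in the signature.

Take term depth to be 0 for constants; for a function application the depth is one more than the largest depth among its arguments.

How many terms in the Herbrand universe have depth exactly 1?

Count level by level. With function symbols s/1, t/2, the terms of depth ≤ k are the 1 constant together with each function applied to depth-≤(k−1) tuples, so N_k = 1 + N_{k-1} + N_{k-1}^2.
N_0 = 1
N_1 = 1 + 1 + 1^2 = 3
Terms of depth exactly 1: N_1 − N_0 = 3 − 1 = 2.

2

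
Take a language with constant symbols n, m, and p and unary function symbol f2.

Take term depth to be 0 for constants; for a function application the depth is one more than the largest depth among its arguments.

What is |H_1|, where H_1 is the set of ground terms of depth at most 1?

If N_k denotes the number of depth-≤k ground terms, the 3 constants give N_0 = 3, and each function symbol of arity r contributes N_{k-1}^r new terms at level k: N_k = 3 + N_{k-1}.
N_0 = 3
N_1 = 3 + 3 = 6

6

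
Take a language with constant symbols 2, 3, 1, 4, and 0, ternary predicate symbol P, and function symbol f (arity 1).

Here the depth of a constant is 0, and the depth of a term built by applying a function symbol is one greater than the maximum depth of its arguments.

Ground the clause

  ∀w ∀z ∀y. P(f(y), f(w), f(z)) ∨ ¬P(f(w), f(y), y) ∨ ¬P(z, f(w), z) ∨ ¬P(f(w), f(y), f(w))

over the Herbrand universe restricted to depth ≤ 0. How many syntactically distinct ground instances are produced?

Ground terms of depth ≤ 0:
  Write N_k for the number of ground terms of depth ≤ k. A term of depth ≤ k is either a constant or a function symbol applied to arguments of depth ≤ k−1, so N_k = 5 + N_{k-1}.
  N_0 = 5
So there are 5 ground terms available for substitution.
The body mentions every one of the 3 quantified variables; since ground terms form a free algebra, no two substitutions collapse to the same formula.
Number of ground instances = 5^3 = 125.

125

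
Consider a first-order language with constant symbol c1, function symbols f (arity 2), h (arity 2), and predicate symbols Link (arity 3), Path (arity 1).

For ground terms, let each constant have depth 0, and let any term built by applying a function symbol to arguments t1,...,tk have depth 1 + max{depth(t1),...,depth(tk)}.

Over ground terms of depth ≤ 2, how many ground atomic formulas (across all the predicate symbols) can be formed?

First count ground terms of depth ≤ 2.
Let N_k = |{terms of depth ≤ k}|. Then N_0 = 1 and N_k = 1 + N_{k-1}^2 + N_{k-1}^2 for k ≥ 1 (one summand per function symbol, arity giving the exponent).
N_0 = 1
N_1 = 1 + 1^2 + 1^2 = 3
N_2 = 1 + 3^2 + 3^2 = 19
So |H| = 19.
Each predicate of arity r yields |H|^r ground atoms (one per choice of an r-tuple from H):
  Link: 19^3 = 6859;  Path: 19
Total ground atoms: 6859 + 19 = 6878.

6878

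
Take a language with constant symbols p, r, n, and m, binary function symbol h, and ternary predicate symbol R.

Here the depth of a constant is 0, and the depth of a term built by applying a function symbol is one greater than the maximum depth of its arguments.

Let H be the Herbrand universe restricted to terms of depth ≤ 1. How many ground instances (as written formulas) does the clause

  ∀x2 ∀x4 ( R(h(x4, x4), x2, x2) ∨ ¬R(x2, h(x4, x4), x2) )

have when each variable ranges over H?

400

Ground terms of depth ≤ 1:
  Count level by level. With function symbols h/2, the terms of depth ≤ k are the 4 constants together with each function applied to depth-≤(k−1) tuples, so N_k = 4 + N_{k-1}^2.
  N_0 = 4
  N_1 = 4 + 4^2 = 20
So there are 20 ground terms available for substitution.
There are 2 variables to instantiate (x2, x4), each occurring in at least one literal, so different choices give different ground instances.
Number of ground instances = 20^2 = 400.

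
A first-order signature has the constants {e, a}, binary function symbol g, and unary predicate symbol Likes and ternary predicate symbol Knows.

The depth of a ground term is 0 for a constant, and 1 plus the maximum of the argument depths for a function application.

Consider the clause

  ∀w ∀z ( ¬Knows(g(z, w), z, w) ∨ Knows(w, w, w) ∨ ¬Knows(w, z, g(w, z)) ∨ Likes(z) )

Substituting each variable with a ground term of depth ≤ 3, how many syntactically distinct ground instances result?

2090916

Ground terms of depth ≤ 3:
  If N_k denotes the number of depth-≤k ground terms, the 2 constants give N_0 = 2, and each function symbol of arity r contributes N_{k-1}^r new terms at level k: N_k = 2 + N_{k-1}^2.
  N_0 = 2
  N_1 = 2 + 2^2 = 6
  N_2 = 2 + 6^2 = 38
  N_3 = 2 + 38^2 = 1446
So there are 1446 ground terms available for substitution.
Each of w, z ranges independently over the available ground terms, and distinct assignments produce distinct instances.
Number of ground instances = 1446^2 = 2090916.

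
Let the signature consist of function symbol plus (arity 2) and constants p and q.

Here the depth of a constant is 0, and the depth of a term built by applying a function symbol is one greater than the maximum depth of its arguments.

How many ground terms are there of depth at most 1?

6

If N_k denotes the number of depth-≤k ground terms, the 2 constants give N_0 = 2, and each function symbol of arity r contributes N_{k-1}^r new terms at level k: N_k = 2 + N_{k-1}^2.
N_0 = 2
N_1 = 2 + 2^2 = 6
Explicitly: p, q, plus(p, p), plus(p, q), plus(q, p), plus(q, q).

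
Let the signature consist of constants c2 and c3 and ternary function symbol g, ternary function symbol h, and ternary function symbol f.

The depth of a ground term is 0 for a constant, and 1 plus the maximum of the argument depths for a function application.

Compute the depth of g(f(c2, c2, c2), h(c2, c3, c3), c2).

2

depth(f(c2, c2, c2)) = 1 + max(0, 0, 0) = 1
depth(h(c2, c3, c3)) = 1 + max(0, 0, 0) = 1
depth(g(f(c2, c2, c2), h(c2, c3, c3), c2)) = 1 + max(1, 1, 0) = 2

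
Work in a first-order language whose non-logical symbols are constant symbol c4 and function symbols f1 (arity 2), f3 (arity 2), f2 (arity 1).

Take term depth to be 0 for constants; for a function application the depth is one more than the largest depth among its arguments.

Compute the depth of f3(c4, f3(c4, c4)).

2

depth(f3(c4, c4)) = 1 + max(0, 0) = 1
depth(f3(c4, f3(c4, c4))) = 1 + max(0, 1) = 2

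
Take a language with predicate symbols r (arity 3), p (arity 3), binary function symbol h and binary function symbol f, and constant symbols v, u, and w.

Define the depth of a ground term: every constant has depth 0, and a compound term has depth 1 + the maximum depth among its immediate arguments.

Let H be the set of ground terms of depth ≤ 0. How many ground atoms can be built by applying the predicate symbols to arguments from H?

54

First count ground terms of depth ≤ 0.
Let N_k count ground terms of depth at most k. Each non-constant term of depth ≤ k is some function symbol applied to depth-≤(k−1) arguments, giving N_k = 3 + N_{k-1}^2 + N_{k-1}^2.
N_0 = 3
So |H| = 3.
For each predicate symbol, the number of ground atoms is |H| raised to its arity; summing:
  r: 3^3 = 27;  p: 3^3 = 27
Total ground atoms: 27 + 27 = 54.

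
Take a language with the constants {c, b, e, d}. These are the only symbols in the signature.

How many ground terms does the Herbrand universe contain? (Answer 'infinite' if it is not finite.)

There are no function symbols, so every ground term is one of the 4 constants.
The Herbrand universe is {c, b, e, d}, which is finite with 4 elements.

4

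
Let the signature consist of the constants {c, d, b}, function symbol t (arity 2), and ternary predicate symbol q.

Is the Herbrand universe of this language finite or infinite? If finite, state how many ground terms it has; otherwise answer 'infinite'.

The signature has at least one function symbol (t, arity 2) and at least one constant (c).
Iterating t gives infinitely many distinct ground terms: c, t(c, c), t(t(c, c), t(c, c)), ...
So the Herbrand universe is infinite.

infinite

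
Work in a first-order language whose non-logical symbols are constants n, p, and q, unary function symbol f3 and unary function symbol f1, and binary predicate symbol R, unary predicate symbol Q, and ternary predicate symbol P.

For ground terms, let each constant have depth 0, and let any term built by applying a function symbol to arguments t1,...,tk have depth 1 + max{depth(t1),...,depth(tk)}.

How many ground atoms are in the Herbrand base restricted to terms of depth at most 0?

39

First count ground terms of depth ≤ 0.
Count level by level. With function symbols f3/1, f1/1, the terms of depth ≤ k are the 3 constants together with each function applied to depth-≤(k−1) tuples, so N_k = 3 + N_{k-1} + N_{k-1}.
N_0 = 3
Explicitly: n, p, q.
So |H| = 3.
Ground atoms are formed by filling each argument slot of a predicate with a term from H, so an r-ary predicate gives |H|^r atoms:
  R: 3^2 = 9;  Q: 3;  P: 3^3 = 27
Total ground atoms: 9 + 3 + 27 = 39.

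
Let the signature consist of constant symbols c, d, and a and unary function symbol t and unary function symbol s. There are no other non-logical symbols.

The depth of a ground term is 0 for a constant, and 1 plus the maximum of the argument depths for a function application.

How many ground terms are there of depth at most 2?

Let N_k = |{terms of depth ≤ k}|. Then N_0 = 3 and N_k = 3 + N_{k-1} + N_{k-1} for k ≥ 1 (one summand per function symbol, arity giving the exponent).
N_0 = 3
N_1 = 3 + 3 + 3 = 9
N_2 = 3 + 9 + 9 = 21

21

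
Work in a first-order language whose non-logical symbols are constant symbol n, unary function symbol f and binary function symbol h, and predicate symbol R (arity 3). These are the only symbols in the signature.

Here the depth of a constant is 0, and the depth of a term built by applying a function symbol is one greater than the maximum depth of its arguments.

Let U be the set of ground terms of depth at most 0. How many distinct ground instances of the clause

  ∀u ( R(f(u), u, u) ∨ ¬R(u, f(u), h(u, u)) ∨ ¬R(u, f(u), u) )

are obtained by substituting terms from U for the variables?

1

Ground terms of depth ≤ 0:
  If N_k denotes the number of depth-≤k ground terms, the 1 constant gives N_0 = 1, and each function symbol of arity r contributes N_{k-1}^r new terms at level k: N_k = 1 + N_{k-1} + N_{k-1}^2.
  N_0 = 1
  Explicitly: n.
So there is exactly 1 ground term available for substitution.
There is 1 variable to instantiate (u),  occurring in at least one literal, so different choices give different ground instances.
Number of ground instances = 1.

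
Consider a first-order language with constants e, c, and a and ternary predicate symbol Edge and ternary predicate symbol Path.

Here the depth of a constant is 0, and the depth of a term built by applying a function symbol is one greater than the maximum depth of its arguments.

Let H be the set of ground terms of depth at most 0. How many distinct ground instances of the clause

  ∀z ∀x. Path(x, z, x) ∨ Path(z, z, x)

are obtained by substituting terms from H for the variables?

Ground terms of depth ≤ 0:
  With no function symbols every ground term is a constant, so there are exactly 3 ground terms at every depth bound.
  N_0 = 3
  Explicitly: e, c, a.
So there are 3 ground terms available for substitution.
The clause has 2 distinct variables (z, x), each appearing in the body. In the free term algebra distinct substitutions yield syntactically distinct ground instances.
Number of ground instances = 3^2 = 9.

9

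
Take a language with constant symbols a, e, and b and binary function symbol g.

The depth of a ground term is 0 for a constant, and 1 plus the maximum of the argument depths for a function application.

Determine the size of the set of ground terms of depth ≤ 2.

Count level by level. With function symbols g/2, the terms of depth ≤ k are the 3 constants together with each function applied to depth-≤(k−1) tuples, so N_k = 3 + N_{k-1}^2.
N_0 = 3
N_1 = 3 + 3^2 = 12
N_2 = 3 + 12^2 = 147

147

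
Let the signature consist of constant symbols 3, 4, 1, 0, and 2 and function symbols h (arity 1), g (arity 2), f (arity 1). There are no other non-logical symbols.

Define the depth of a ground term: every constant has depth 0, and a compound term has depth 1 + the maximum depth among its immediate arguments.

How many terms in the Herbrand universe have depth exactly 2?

If N_k denotes the number of depth-≤k ground terms, the 5 constants give N_0 = 5, and each function symbol of arity r contributes N_{k-1}^r new terms at level k: N_k = 5 + N_{k-1} + N_{k-1}^2 + N_{k-1}.
N_0 = 5
N_1 = 5 + 5 + 5^2 + 5 = 40
N_2 = 5 + 40 + 40^2 + 40 = 1685
Terms of depth exactly 2: N_2 − N_1 = 1685 − 40 = 1645.

1645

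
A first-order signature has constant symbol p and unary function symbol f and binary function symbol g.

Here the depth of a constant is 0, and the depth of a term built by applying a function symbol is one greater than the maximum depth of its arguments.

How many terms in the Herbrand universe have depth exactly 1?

2

Count level by level. With function symbols f/1, g/2, the terms of depth ≤ k are the 1 constant together with each function applied to depth-≤(k−1) tuples, so N_k = 1 + N_{k-1} + N_{k-1}^2.
N_0 = 1
N_1 = 1 + 1 + 1^2 = 3
Terms of depth exactly 1: N_1 − N_0 = 3 − 1 = 2.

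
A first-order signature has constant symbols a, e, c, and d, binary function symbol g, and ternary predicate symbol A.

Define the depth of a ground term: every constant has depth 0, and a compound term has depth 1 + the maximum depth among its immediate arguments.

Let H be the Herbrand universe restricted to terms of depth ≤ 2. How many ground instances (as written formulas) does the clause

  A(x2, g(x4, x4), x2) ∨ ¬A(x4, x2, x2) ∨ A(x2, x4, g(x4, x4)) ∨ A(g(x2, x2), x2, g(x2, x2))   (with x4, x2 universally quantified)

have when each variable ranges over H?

163216

Ground terms of depth ≤ 2:
  Let N_k = |{terms of depth ≤ k}|. Then N_0 = 4 and N_k = 4 + N_{k-1}^2 for k ≥ 1 (one summand per function symbol, arity giving the exponent).
  N_0 = 4
  N_1 = 4 + 4^2 = 20
  N_2 = 4 + 20^2 = 404
So there are 404 ground terms available for substitution.
Each of x4, x2 ranges independently over the available ground terms, and distinct assignments produce distinct instances.
Number of ground instances = 404^2 = 163216.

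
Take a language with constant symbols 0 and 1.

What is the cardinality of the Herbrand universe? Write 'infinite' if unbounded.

2

There are no function symbols, so every ground term is one of the 2 constants.
The Herbrand universe is {0, 1}, which is finite with 2 elements.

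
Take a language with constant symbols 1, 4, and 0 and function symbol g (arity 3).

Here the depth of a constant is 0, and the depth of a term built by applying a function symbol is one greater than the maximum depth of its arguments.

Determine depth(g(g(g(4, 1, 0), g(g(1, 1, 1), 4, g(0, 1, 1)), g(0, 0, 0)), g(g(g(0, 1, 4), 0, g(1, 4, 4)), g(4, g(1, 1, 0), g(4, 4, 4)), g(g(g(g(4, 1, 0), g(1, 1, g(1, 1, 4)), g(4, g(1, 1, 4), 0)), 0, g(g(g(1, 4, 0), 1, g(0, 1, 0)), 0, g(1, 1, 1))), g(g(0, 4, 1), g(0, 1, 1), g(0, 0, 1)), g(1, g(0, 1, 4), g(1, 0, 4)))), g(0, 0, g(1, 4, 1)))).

7

depth(g(4, 1, 0)) = 1 + max(0, 0, 0) = 1
depth(g(1, 1, 1)) = 1 + max(0, 0, 0) = 1
depth(g(0, 1, 1)) = 1 + max(0, 0, 0) = 1
depth(g(g(1, 1, 1), 4, g(0, 1, 1))) = 1 + max(1, 0, 1) = 2
depth(g(0, 0, 0)) = 1 + max(0, 0, 0) = 1
depth(g(g(4, 1, 0), g(g(1, 1, 1), 4, g(0, 1, 1)), g(0, 0, 0))) = 1 + max(1, 2, 1) = 3
depth(g(0, 1, 4)) = 1 + max(0, 0, 0) = 1
depth(g(1, 4, 4)) = 1 + max(0, 0, 0) = 1
depth(g(g(0, 1, 4), 0, g(1, 4, 4))) = 1 + max(1, 0, 1) = 2
depth(g(1, 1, 0)) = 1 + max(0, 0, 0) = 1
depth(g(4, 4, 4)) = 1 + max(0, 0, 0) = 1
depth(g(4, g(1, 1, 0), g(4, 4, 4))) = 1 + max(0, 1, 1) = 2
depth(g(1, 1, 4)) = 1 + max(0, 0, 0) = 1
depth(g(1, 1, g(1, 1, 4))) = 1 + max(0, 0, 1) = 2
depth(g(4, g(1, 1, 4), 0)) = 1 + max(0, 1, 0) = 2
depth(g(g(4, 1, 0), g(1, 1, g(1, 1, 4)), g(4, g(1, 1, 4), 0))) = 1 + max(1, 2, 2) = 3
depth(g(1, 4, 0)) = 1 + max(0, 0, 0) = 1
depth(g(0, 1, 0)) = 1 + max(0, 0, 0) = 1
depth(g(g(1, 4, 0), 1, g(0, 1, 0))) = 1 + max(1, 0, 1) = 2
depth(g(g(g(1, 4, 0), 1, g(0, 1, 0)), 0, g(1, 1, 1))) = 1 + max(2, 0, 1) = 3
depth(g(g(g(4, 1, 0), g(1, 1, g(1, 1, 4)), g(4, g(1, 1, 4), 0)), 0, g(g(g(1, 4, 0), 1, g(0, 1, 0)), 0, g(1, 1, 1)))) = 1 + max(3, 0, 3) = 4
depth(g(0, 4, 1)) = 1 + max(0, 0, 0) = 1
depth(g(0, 0, 1)) = 1 + max(0, 0, 0) = 1
depth(g(g(0, 4, 1), g(0, 1, 1), g(0, 0, 1))) = 1 + max(1, 1, 1) = 2
depth(g(1, 0, 4)) = 1 + max(0, 0, 0) = 1
depth(g(1, g(0, 1, 4), g(1, 0, 4))) = 1 + max(0, 1, 1) = 2
depth(g(g(g(g(4, 1, 0), g(1, 1, g(1, 1, 4)), g(4, g(1, 1, 4), 0)), 0, g(g(g(1, 4, 0), 1, g(0, 1, 0)), 0, g(1, 1, 1))), g(g(0, 4, 1), g(0, 1, 1), g(0, 0, 1)), g(1, g(0, 1, 4), g(1, 0, 4)))) = 1 + max(4, 2, 2) = 5
depth(g(g(g(0, 1, 4), 0, g(1, 4, 4)), g(4, g(1, 1, 0), g(4, 4, 4)), g(g(g(g(4, 1, 0), g(1, 1, g(1, 1, 4)), g(4, g(1, 1, 4), 0)), 0, g(g(g(1, 4, 0), 1, g(0, 1, 0)), 0, g(1, 1, 1))), g(g(0, 4, 1), g(0, 1, 1), g(0, 0, 1)), g(1, g(0, 1, 4), g(1, 0, 4))))) = 1 + max(2, 2, 5) = 6
depth(g(1, 4, 1)) = 1 + max(0, 0, 0) = 1
depth(g(0, 0, g(1, 4, 1))) = 1 + max(0, 0, 1) = 2
depth(g(g(g(4, 1, 0), g(g(1, 1, 1), 4, g(0, 1, 1)), g(0, 0, 0)), g(g(g(0, 1, 4), 0, g(1, 4, 4)), g(4, g(1, 1, 0), g(4, 4, 4)), g(g(g(g(4, 1, 0), g(1, 1, g(1, 1, 4)), g(4, g(1, 1, 4), 0)), 0, g(g(g(1, 4, 0), 1, g(0, 1, 0)), 0, g(1, 1, 1))), g(g(0, 4, 1), g(0, 1, 1), g(0, 0, 1)), g(1, g(0, 1, 4), g(1, 0, 4)))), g(0, 0, g(1, 4, 1)))) = 1 + max(3, 6, 2) = 7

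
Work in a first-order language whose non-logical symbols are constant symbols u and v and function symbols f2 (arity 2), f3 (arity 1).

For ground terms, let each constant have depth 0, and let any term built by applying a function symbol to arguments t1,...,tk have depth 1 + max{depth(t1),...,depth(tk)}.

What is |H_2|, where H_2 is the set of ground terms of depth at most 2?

Count level by level. With function symbols f2/2, f3/1, the terms of depth ≤ k are the 2 constants together with each function applied to depth-≤(k−1) tuples, so N_k = 2 + N_{k-1}^2 + N_{k-1}.
N_0 = 2
N_1 = 2 + 2^2 + 2 = 8
N_2 = 2 + 8^2 + 8 = 74

74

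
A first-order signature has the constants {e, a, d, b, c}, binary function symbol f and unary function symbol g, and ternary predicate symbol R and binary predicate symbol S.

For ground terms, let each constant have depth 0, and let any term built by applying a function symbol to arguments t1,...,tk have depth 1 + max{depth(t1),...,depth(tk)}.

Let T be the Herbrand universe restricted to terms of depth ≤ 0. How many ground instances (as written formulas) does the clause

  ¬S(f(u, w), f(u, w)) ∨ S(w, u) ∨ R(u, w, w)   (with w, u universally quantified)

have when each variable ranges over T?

25

Ground terms of depth ≤ 0:
  Let N_k = |{terms of depth ≤ k}|. Then N_0 = 5 and N_k = 5 + N_{k-1}^2 + N_{k-1} for k ≥ 1 (one summand per function symbol, arity giving the exponent).
  N_0 = 5
  Explicitly: e, a, d, b, c.
So there are 5 ground terms available for substitution.
The body mentions every one of the 2 quantified variables; since ground terms form a free algebra, no two substitutions collapse to the same formula.
Number of ground instances = 5^2 = 25.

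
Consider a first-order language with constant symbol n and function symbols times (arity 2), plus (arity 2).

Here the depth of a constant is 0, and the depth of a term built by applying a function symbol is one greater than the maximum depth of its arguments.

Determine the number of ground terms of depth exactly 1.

2

If N_k denotes the number of depth-≤k ground terms, the 1 constant gives N_0 = 1, and each function symbol of arity r contributes N_{k-1}^r new terms at level k: N_k = 1 + N_{k-1}^2 + N_{k-1}^2.
N_0 = 1
N_1 = 1 + 1^2 + 1^2 = 3
Terms of depth exactly 1: N_1 − N_0 = 3 − 1 = 2.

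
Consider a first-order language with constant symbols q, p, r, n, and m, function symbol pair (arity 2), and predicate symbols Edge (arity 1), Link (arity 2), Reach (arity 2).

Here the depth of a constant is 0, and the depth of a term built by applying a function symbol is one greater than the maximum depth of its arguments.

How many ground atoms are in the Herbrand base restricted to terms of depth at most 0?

First count ground terms of depth ≤ 0.
Let N_k count ground terms of depth at most k. Each non-constant term of depth ≤ k is some function symbol applied to depth-≤(k−1) arguments, giving N_k = 5 + N_{k-1}^2.
N_0 = 5
Explicitly: q, p, r, n, m.
So |H| = 5.
Each predicate of arity r yields |H|^r ground atoms (one per choice of an r-tuple from H):
  Edge: 5;  Link: 5^2 = 25;  Reach: 5^2 = 25
Total ground atoms: 5 + 25 + 25 = 55.

55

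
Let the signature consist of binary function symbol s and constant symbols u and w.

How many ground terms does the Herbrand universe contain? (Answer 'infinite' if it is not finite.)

infinite

The signature has at least one function symbol (s, arity 2) and at least one constant (u).
Iterating s gives infinitely many distinct ground terms: u, s(u, u), s(s(u, u), s(u, u)), ...
So the Herbrand universe is infinite.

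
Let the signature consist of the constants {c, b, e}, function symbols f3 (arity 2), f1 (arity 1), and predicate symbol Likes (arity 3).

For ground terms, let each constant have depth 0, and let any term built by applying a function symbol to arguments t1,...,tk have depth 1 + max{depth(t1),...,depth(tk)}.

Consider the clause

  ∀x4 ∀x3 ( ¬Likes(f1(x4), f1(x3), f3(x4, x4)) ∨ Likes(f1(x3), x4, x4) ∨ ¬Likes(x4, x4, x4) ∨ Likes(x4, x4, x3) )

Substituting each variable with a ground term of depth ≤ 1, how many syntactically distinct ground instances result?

Ground terms of depth ≤ 1:
  Count level by level. With function symbols f3/2, f1/1, the terms of depth ≤ k are the 3 constants together with each function applied to depth-≤(k−1) tuples, so N_k = 3 + N_{k-1}^2 + N_{k-1}.
  N_0 = 3
  N_1 = 3 + 3^2 + 3 = 15
So there are 15 ground terms available for substitution.
Each of x4, x3 ranges independently over the available ground terms, and distinct assignments produce distinct instances.
Number of ground instances = 15^2 = 225.

225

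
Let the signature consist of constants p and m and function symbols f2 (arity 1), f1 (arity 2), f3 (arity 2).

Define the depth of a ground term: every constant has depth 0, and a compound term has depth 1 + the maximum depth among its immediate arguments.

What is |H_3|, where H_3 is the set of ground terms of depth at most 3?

Let N_k count ground terms of depth at most k. Each non-constant term of depth ≤ k is some function symbol applied to depth-≤(k−1) arguments, giving N_k = 2 + N_{k-1} + N_{k-1}^2 + N_{k-1}^2.
N_0 = 2
N_1 = 2 + 2 + 2^2 + 2^2 = 12
N_2 = 2 + 12 + 12^2 + 12^2 = 302
N_3 = 2 + 302 + 302^2 + 302^2 = 182712

182712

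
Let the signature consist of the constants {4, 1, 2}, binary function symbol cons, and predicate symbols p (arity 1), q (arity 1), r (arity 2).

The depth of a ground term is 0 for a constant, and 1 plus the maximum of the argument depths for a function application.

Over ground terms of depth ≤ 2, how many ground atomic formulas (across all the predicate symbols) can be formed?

21903

First count ground terms of depth ≤ 2.
Count level by level. With function symbols cons/2, the terms of depth ≤ k are the 3 constants together with each function applied to depth-≤(k−1) tuples, so N_k = 3 + N_{k-1}^2.
N_0 = 3
N_1 = 3 + 3^2 = 12
N_2 = 3 + 12^2 = 147
So |H| = 147.
Each predicate of arity r yields |H|^r ground atoms (one per choice of an r-tuple from H):
  p: 147;  q: 147;  r: 147^2 = 21609
Total ground atoms: 147 + 147 + 21609 = 21903.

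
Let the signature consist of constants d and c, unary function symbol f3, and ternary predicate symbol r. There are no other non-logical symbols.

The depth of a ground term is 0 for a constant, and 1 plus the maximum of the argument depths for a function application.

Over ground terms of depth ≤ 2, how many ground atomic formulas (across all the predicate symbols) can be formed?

First count ground terms of depth ≤ 2.
Let N_k = |{terms of depth ≤ k}|. Then N_0 = 2 and N_k = 2 + N_{k-1} for k ≥ 1 (one summand per function symbol, arity giving the exponent).
N_0 = 2
N_1 = 2 + 2 = 4
N_2 = 2 + 4 = 6
So |H| = 6.
For each predicate symbol, the number of ground atoms is |H| raised to its arity; summing:
  r: 6^3 = 216
Total ground atoms: 216.

216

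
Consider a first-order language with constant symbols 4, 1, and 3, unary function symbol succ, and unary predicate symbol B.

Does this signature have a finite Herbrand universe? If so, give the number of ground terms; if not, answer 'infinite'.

infinite

The signature has at least one function symbol (succ, arity 1) and at least one constant (4).
Iterating succ gives infinitely many distinct ground terms: 4, succ(4), succ(succ(4)), ...
So the Herbrand universe is infinite.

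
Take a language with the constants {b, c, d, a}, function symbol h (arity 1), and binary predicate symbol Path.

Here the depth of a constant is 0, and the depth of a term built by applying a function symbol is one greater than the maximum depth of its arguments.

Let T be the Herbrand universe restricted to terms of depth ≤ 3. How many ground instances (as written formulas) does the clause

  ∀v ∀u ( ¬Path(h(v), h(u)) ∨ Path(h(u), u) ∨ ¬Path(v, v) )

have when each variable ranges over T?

Ground terms of depth ≤ 3:
  Let N_k = |{terms of depth ≤ k}|. Then N_0 = 4 and N_k = 4 + N_{k-1} for k ≥ 1 (one summand per function symbol, arity giving the exponent).
  N_0 = 4
  N_1 = 4 + 4 = 8
  N_2 = 4 + 8 = 12
  N_3 = 4 + 12 = 16
So there are 16 ground terms available for substitution.
There are 2 variables to instantiate (v, u), each occurring in at least one literal, so different choices give different ground instances.
Number of ground instances = 16^2 = 256.

256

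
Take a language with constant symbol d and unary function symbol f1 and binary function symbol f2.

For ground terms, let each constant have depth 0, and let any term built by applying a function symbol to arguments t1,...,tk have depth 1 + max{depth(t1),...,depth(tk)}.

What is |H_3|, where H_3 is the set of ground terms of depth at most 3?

183

If N_k denotes the number of depth-≤k ground terms, the 1 constant gives N_0 = 1, and each function symbol of arity r contributes N_{k-1}^r new terms at level k: N_k = 1 + N_{k-1} + N_{k-1}^2.
N_0 = 1
N_1 = 1 + 1 + 1^2 = 3
N_2 = 1 + 3 + 3^2 = 13
N_3 = 1 + 13 + 13^2 = 183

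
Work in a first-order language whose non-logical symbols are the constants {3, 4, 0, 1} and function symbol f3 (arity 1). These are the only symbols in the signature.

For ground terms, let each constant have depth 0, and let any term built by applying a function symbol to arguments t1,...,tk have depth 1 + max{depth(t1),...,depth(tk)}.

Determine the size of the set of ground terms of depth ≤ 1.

8

Let N_k count ground terms of depth at most k. Each non-constant term of depth ≤ k is some function symbol applied to depth-≤(k−1) arguments, giving N_k = 4 + N_{k-1}.
N_0 = 4
N_1 = 4 + 4 = 8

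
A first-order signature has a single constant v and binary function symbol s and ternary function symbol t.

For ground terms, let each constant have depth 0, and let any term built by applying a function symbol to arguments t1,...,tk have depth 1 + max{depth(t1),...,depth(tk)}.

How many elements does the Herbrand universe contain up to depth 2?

37

If N_k denotes the number of depth-≤k ground terms, the 1 constant gives N_0 = 1, and each function symbol of arity r contributes N_{k-1}^r new terms at level k: N_k = 1 + N_{k-1}^2 + N_{k-1}^3.
N_0 = 1
N_1 = 1 + 1^2 + 1^3 = 3
N_2 = 1 + 3^2 + 3^3 = 37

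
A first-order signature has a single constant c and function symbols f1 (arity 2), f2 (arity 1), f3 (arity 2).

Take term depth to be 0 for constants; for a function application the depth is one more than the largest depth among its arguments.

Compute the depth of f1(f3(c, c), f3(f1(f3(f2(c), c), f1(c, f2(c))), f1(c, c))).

depth(f3(c, c)) = 1 + max(0, 0) = 1
depth(f2(c)) = 1 + depth(c) = 1 + 0 = 1
depth(f3(f2(c), c)) = 1 + max(1, 0) = 2
depth(f1(c, f2(c))) = 1 + max(0, 1) = 2
depth(f1(f3(f2(c), c), f1(c, f2(c)))) = 1 + max(2, 2) = 3
depth(f1(c, c)) = 1 + max(0, 0) = 1
depth(f3(f1(f3(f2(c), c), f1(c, f2(c))), f1(c, c))) = 1 + max(3, 1) = 4
depth(f1(f3(c, c), f3(f1(f3(f2(c), c), f1(c, f2(c))), f1(c, c)))) = 1 + max(1, 4) = 5

5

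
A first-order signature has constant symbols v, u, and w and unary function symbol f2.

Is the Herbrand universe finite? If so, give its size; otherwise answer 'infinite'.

infinite

The signature has at least one function symbol (f2, arity 1) and at least one constant (v).
Iterating f2 gives infinitely many distinct ground terms: v, f2(v), f2(f2(v)), ...
So the Herbrand universe is infinite.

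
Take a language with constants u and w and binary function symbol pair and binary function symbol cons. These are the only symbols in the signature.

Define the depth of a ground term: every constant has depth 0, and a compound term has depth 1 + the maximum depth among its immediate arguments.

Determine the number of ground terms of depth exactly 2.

192

If N_k denotes the number of depth-≤k ground terms, the 2 constants give N_0 = 2, and each function symbol of arity r contributes N_{k-1}^r new terms at level k: N_k = 2 + N_{k-1}^2 + N_{k-1}^2.
N_0 = 2
N_1 = 2 + 2^2 + 2^2 = 10
N_2 = 2 + 10^2 + 10^2 = 202
Terms of depth exactly 2: N_2 − N_1 = 202 − 10 = 192.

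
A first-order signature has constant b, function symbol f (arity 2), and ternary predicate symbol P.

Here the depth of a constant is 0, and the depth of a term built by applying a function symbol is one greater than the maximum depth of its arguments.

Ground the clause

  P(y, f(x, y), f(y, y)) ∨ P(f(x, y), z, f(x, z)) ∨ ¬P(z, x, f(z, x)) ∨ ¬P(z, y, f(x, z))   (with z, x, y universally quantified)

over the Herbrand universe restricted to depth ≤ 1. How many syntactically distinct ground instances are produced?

8

Ground terms of depth ≤ 1:
  Let N_k = |{terms of depth ≤ k}|. Then N_0 = 1 and N_k = 1 + N_{k-1}^2 for k ≥ 1 (one summand per function symbol, arity giving the exponent).
  N_0 = 1
  N_1 = 1 + 1^2 = 2
So there are 2 ground terms available for substitution.
The clause has 3 distinct variables (z, x, y), each appearing in the body. In the free term algebra distinct substitutions yield syntactically distinct ground instances.
Number of ground instances = 2^3 = 8.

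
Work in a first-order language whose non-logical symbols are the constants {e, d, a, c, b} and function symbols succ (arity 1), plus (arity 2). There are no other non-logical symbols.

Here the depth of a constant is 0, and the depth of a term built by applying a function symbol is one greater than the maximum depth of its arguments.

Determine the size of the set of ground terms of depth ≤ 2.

If N_k denotes the number of depth-≤k ground terms, the 5 constants give N_0 = 5, and each function symbol of arity r contributes N_{k-1}^r new terms at level k: N_k = 5 + N_{k-1} + N_{k-1}^2.
N_0 = 5
N_1 = 5 + 5 + 5^2 = 35
N_2 = 5 + 35 + 35^2 = 1265

1265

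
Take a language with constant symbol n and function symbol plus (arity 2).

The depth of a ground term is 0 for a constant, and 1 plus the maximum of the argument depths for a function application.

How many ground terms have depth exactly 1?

Count level by level. With function symbols plus/2, the terms of depth ≤ k are the 1 constant together with each function applied to depth-≤(k−1) tuples, so N_k = 1 + N_{k-1}^2.
N_0 = 1
N_1 = 1 + 1^2 = 2
Terms of depth exactly 1: N_1 − N_0 = 2 − 1 = 1.

1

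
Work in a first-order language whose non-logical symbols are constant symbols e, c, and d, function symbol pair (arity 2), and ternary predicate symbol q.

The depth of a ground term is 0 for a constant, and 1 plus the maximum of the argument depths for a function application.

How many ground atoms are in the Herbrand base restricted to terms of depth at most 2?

First count ground terms of depth ≤ 2.
Write N_k for the number of ground terms of depth ≤ k. A term of depth ≤ k is either a constant or a function symbol applied to arguments of depth ≤ k−1, so N_k = 3 + N_{k-1}^2.
N_0 = 3
N_1 = 3 + 3^2 = 12
N_2 = 3 + 12^2 = 147
So |H| = 147.
Ground atoms are formed by filling each argument slot of a predicate with a term from H, so an r-ary predicate gives |H|^r atoms:
  q: 147^3 = 3176523
Total ground atoms: 3176523.

3176523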